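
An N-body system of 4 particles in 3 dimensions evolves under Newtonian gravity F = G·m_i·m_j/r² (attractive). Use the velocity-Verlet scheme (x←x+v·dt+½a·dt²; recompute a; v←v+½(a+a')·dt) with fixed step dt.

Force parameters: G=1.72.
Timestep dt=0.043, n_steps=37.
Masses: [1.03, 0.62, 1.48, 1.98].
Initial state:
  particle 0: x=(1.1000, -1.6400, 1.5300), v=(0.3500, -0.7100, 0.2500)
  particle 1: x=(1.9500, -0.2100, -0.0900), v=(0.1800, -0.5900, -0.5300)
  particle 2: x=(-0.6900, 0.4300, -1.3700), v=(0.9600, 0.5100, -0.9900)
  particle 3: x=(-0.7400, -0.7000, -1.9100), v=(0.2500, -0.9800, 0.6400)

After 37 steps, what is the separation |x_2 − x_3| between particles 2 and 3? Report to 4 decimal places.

1.8111

step 0: x0=(1.1000, -1.6400, 1.5300) x1=(1.9500, -0.2100, -0.0900) x2=(-0.6900, 0.4300, -1.3700) x3=(-0.7400, -0.7000, -1.9100)
step 1: x0=(1.1150, -1.6703, 1.5403) x1=(1.9572, -0.2355, -0.1129) x2=(-0.6487, 0.4500, -1.4133) x3=(-0.7291, -0.7408, -1.8817)
step 2: x0=(1.1297, -1.7001, 1.5499) x1=(1.9632, -0.2614, -0.1358) x2=(-0.6073, 0.4664, -1.4578) x3=(-0.7177, -0.7790, -1.8521)
step 3: x0=(1.1443, -1.7295, 1.5586) x1=(1.9680, -0.2876, -0.1590) x2=(-0.5659, 0.4791, -1.5031) x3=(-0.7059, -0.8145, -1.8213)
step 4: x0=(1.1588, -1.7584, 1.5666) x1=(1.9717, -0.3141, -0.1822) x2=(-0.5247, 0.4882, -1.5490) x3=(-0.6935, -0.8476, -1.7897)
step 5: x0=(1.1730, -1.7869, 1.5738) x1=(1.9741, -0.3410, -0.2057) x2=(-0.4836, 0.4939, -1.5953) x3=(-0.6805, -0.8782, -1.7574)
step 6: x0=(1.1871, -1.8150, 1.5801) x1=(1.9754, -0.3681, -0.2293) x2=(-0.4427, 0.4963, -1.6417) x3=(-0.6670, -0.9065, -1.7244)
step 7: x0=(1.2009, -1.8426, 1.5857) x1=(1.9755, -0.3954, -0.2531) x2=(-0.4020, 0.4954, -1.6880) x3=(-0.6528, -0.9324, -1.6911)
step 8: x0=(1.2146, -1.8698, 1.5905) x1=(1.9744, -0.4231, -0.2770) x2=(-0.3616, 0.4914, -1.7341) x3=(-0.6379, -0.9562, -1.6575)
step 9: x0=(1.2281, -1.8966, 1.5945) x1=(1.9721, -0.4510, -0.3012) x2=(-0.3215, 0.4844, -1.7798) x3=(-0.6223, -0.9779, -1.6237)
step 10: x0=(1.2413, -1.9230, 1.5978) x1=(1.9685, -0.4791, -0.3256) x2=(-0.2817, 0.4745, -1.8250) x3=(-0.6060, -0.9976, -1.5898)
step 11: x0=(1.2544, -1.9489, 1.6002) x1=(1.9637, -0.5075, -0.3502) x2=(-0.2422, 0.4619, -1.8695) x3=(-0.5889, -1.0153, -1.5560)
step 12: x0=(1.2673, -1.9744, 1.6019) x1=(1.9576, -0.5362, -0.3751) x2=(-0.2031, 0.4465, -1.9132) x3=(-0.5711, -1.0311, -1.5222)
step 13: x0=(1.2799, -1.9996, 1.6027) x1=(1.9502, -0.5650, -0.4002) x2=(-0.1643, 0.4287, -1.9560) x3=(-0.5525, -1.0452, -1.4887)
step 14: x0=(1.2924, -2.0243, 1.6028) x1=(1.9415, -0.5941, -0.4255) x2=(-0.1259, 0.4083, -1.9978) x3=(-0.5331, -1.0576, -1.4553)
step 15: x0=(1.3046, -2.0486, 1.6020) x1=(1.9315, -0.6233, -0.4512) x2=(-0.0879, 0.3856, -2.0386) x3=(-0.5128, -1.0684, -1.4223)
step 16: x0=(1.3166, -2.0725, 1.6005) x1=(1.9200, -0.6528, -0.4771) x2=(-0.0502, 0.3606, -2.0782) x3=(-0.4918, -1.0776, -1.3897)
step 17: x0=(1.3283, -2.0960, 1.5982) x1=(1.9072, -0.6824, -0.5033) x2=(-0.0129, 0.3334, -2.1165) x3=(-0.4699, -1.0854, -1.3574)
step 18: x0=(1.3398, -2.1191, 1.5950) x1=(1.8928, -0.7122, -0.5298) x2=(0.0240, 0.3041, -2.1535) x3=(-0.4471, -1.0918, -1.3256)
step 19: x0=(1.3511, -2.1418, 1.5911) x1=(1.8770, -0.7422, -0.5567) x2=(0.0605, 0.2728, -2.1892) x3=(-0.4234, -1.0968, -1.2943)
step 20: x0=(1.3621, -2.1640, 1.5863) x1=(1.8596, -0.7723, -0.5839) x2=(0.0967, 0.2397, -2.2235) x3=(-0.3989, -1.1005, -1.2636)
step 21: x0=(1.3728, -2.1859, 1.5807) x1=(1.8406, -0.8026, -0.6114) x2=(0.1324, 0.2046, -2.2562) x3=(-0.3734, -1.1031, -1.2334)
step 22: x0=(1.3833, -2.2073, 1.5742) x1=(1.8200, -0.8330, -0.6393) x2=(0.1678, 0.1678, -2.2874) x3=(-0.3470, -1.1045, -1.2038)
step 23: x0=(1.3935, -2.2283, 1.5670) x1=(1.7976, -0.8635, -0.6676) x2=(0.2029, 0.1293, -2.3171) x3=(-0.3196, -1.1048, -1.1749)
step 24: x0=(1.4035, -2.2489, 1.5588) x1=(1.7734, -0.8941, -0.6964) x2=(0.2375, 0.0892, -2.3450) x3=(-0.2913, -1.1041, -1.1466)
step 25: x0=(1.4131, -2.2690, 1.5499) x1=(1.7472, -0.9247, -0.7255) x2=(0.2718, 0.0475, -2.3713) x3=(-0.2619, -1.1024, -1.1190)
step 26: x0=(1.4225, -2.2887, 1.5400) x1=(1.7191, -0.9554, -0.7551) x2=(0.3058, 0.0044, -2.3958) x3=(-0.2315, -1.0999, -1.0921)
step 27: x0=(1.4315, -2.3080, 1.5293) x1=(1.6888, -0.9861, -0.7851) x2=(0.3394, -0.0402, -2.4185) x3=(-0.2000, -1.0965, -1.0660)
step 28: x0=(1.4403, -2.3268, 1.5178) x1=(1.6563, -1.0167, -0.8157) x2=(0.3727, -0.0862, -2.4394) x3=(-0.1673, -1.0924, -1.0407)
step 29: x0=(1.4487, -2.3451, 1.5053) x1=(1.6214, -1.0473, -0.8467) x2=(0.4056, -0.1335, -2.4584) x3=(-0.1335, -1.0875, -1.0161)
step 30: x0=(1.4568, -2.3630, 1.4920) x1=(1.5839, -1.0778, -0.8782) x2=(0.4383, -0.1820, -2.4754) x3=(-0.0986, -1.0820, -0.9925)
step 31: x0=(1.4645, -2.3804, 1.4777) x1=(1.5437, -1.1080, -0.9102) x2=(0.4706, -0.2317, -2.4905) x3=(-0.0623, -1.0759, -0.9696)
step 32: x0=(1.4719, -2.3973, 1.4626) x1=(1.5004, -1.1380, -0.9427) x2=(0.5026, -0.2825, -2.5034) x3=(-0.0247, -1.0693, -0.9477)
step 33: x0=(1.4790, -2.4137, 1.4465) x1=(1.4539, -1.1675, -0.9756) x2=(0.5344, -0.3344, -2.5143) x3=(0.0143, -1.0622, -0.9267)
step 34: x0=(1.4857, -2.4296, 1.4294) x1=(1.4038, -1.1966, -1.0091) x2=(0.5658, -0.3874, -2.5230) x3=(0.0548, -1.0548, -0.9068)
step 35: x0=(1.4920, -2.4450, 1.4115) x1=(1.3499, -1.2249, -1.0429) x2=(0.5971, -0.4414, -2.5294) x3=(0.0970, -1.0472, -0.8879)
step 36: x0=(1.4980, -2.4598, 1.3926) x1=(1.2915, -1.2524, -1.0769) x2=(0.6280, -0.4963, -2.5335) x3=(0.1409, -1.0394, -0.8702)
step 37: x0=(1.5036, -2.4741, 1.3727) x1=(1.2283, -1.2785, -1.1111) x2=(0.6587, -0.5521, -2.5352) x3=(0.1867, -1.0316, -0.8537)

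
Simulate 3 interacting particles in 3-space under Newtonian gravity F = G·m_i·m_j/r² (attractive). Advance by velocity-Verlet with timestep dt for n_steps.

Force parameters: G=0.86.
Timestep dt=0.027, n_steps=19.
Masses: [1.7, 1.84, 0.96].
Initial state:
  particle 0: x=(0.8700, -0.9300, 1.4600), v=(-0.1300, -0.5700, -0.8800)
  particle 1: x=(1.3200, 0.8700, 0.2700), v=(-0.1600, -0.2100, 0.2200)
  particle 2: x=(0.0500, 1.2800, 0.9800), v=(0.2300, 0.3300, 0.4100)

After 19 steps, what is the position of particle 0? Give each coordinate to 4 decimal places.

step 0: x0=(0.8700, -0.9300, 1.4600) x1=(1.3200, 0.8700, 0.2700) x2=(0.0500, 1.2800, 0.9800)
step 1: x0=(0.8665, -0.9452, 1.4362) x1=(1.3155, 0.8643, 0.2761) x2=(0.0565, 1.2888, 0.9910)
step 2: x0=(0.8630, -0.9602, 1.4122) x1=(1.3108, 0.8584, 0.2824) x2=(0.0634, 1.2972, 1.0017)
step 3: x0=(0.8595, -0.9749, 1.3881) x1=(1.3058, 0.8525, 0.2889) x2=(0.0708, 1.3053, 1.0123)
step 4: x0=(0.8561, -0.9892, 1.3638) x1=(1.3006, 0.8465, 0.2957) x2=(0.0787, 1.3131, 1.0226)
step 5: x0=(0.8526, -1.0033, 1.3394) x1=(1.2951, 0.8403, 0.3027) x2=(0.0871, 1.3206, 1.0327)
step 6: x0=(0.8492, -1.0170, 1.3149) x1=(1.2893, 0.8340, 0.3100) x2=(0.0959, 1.3278, 1.0426)
step 7: x0=(0.8458, -1.0305, 1.2902) x1=(1.2832, 0.8277, 0.3175) x2=(0.1053, 1.3346, 1.0522)
step 8: x0=(0.8425, -1.0436, 1.2655) x1=(1.2769, 0.8212, 0.3253) x2=(0.1150, 1.3411, 1.0616)
step 9: x0=(0.8391, -1.0564, 1.2406) x1=(1.2703, 0.8146, 0.3333) x2=(0.1253, 1.3472, 1.0708)
step 10: x0=(0.8358, -1.0689, 1.2156) x1=(1.2635, 0.8079, 0.3415) x2=(0.1360, 1.3529, 1.0796)
step 11: x0=(0.8325, -1.0811, 1.1904) x1=(1.2564, 0.8011, 0.3500) x2=(0.1473, 1.3583, 1.0882)
step 12: x0=(0.8292, -1.0930, 1.1652) x1=(1.2490, 0.7942, 0.3587) x2=(0.1589, 1.3633, 1.0966)
step 13: x0=(0.8260, -1.1045, 1.1399) x1=(1.2413, 0.7872, 0.3677) x2=(0.1711, 1.3680, 1.1046)
step 14: x0=(0.8227, -1.1157, 1.1144) x1=(1.2334, 0.7801, 0.3769) x2=(0.1837, 1.3722, 1.1124)
step 15: x0=(0.8196, -1.1266, 1.0889) x1=(1.2252, 0.7729, 0.3864) x2=(0.1968, 1.3761, 1.1198)
step 16: x0=(0.8164, -1.1372, 1.0633) x1=(1.2167, 0.7656, 0.3961) x2=(0.2103, 1.3795, 1.1270)
step 17: x0=(0.8133, -1.1474, 1.0376) x1=(1.2079, 0.7582, 0.4060) x2=(0.2244, 1.3825, 1.1338)
step 18: x0=(0.8102, -1.1572, 1.0118) x1=(1.1989, 0.7508, 0.4162) x2=(0.2389, 1.3851, 1.1403)
step 19: x0=(0.8071, -1.1667, 0.9859) x1=(1.1896, 0.7432, 0.4267) x2=(0.2538, 1.3873, 1.1464)

(0.8071, -1.1667, 0.9859)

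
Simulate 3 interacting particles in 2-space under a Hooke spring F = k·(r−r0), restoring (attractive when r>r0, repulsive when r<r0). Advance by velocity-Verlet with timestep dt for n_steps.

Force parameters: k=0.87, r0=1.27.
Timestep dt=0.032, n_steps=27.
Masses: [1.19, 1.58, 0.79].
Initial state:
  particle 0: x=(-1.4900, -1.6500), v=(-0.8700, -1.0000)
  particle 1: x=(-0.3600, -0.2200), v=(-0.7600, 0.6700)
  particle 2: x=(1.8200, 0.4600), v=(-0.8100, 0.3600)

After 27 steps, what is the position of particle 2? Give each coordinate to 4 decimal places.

step 0: x0=(-1.4900, -1.6500) x1=(-0.3600, -0.2200) x2=(1.8200, 0.4600)
step 1: x0=(-1.5169, -1.6813) x1=(-0.3841, -0.1986) x2=(1.7923, 0.4705)
step 2: x0=(-1.5418, -1.7112) x1=(-0.4079, -0.1773) x2=(1.7609, 0.4791)
step 3: x0=(-1.5648, -1.7395) x1=(-0.4314, -0.1561) x2=(1.7260, 0.4857)
step 4: x0=(-1.5857, -1.7663) x1=(-0.4546, -0.1351) x2=(1.6874, 0.4902)
step 5: x0=(-1.6048, -1.7916) x1=(-0.4775, -0.1143) x2=(1.6454, 0.4927)
step 6: x0=(-1.6218, -1.8151) x1=(-0.5001, -0.0936) x2=(1.5998, 0.4932)
step 7: x0=(-1.6369, -1.8371) x1=(-0.5225, -0.0732) x2=(1.5507, 0.4916)
step 8: x0=(-1.6500, -1.8573) x1=(-0.5446, -0.0531) x2=(1.4982, 0.4880)
step 9: x0=(-1.6612, -1.8758) x1=(-0.5665, -0.0332) x2=(1.4425, 0.4823)
step 10: x0=(-1.6706, -1.8925) x1=(-0.5882, -0.0136) x2=(1.3835, 0.4746)
step 11: x0=(-1.6780, -1.9075) x1=(-0.6098, 0.0056) x2=(1.3213, 0.4650)
step 12: x0=(-1.6836, -1.9207) x1=(-0.6312, 0.0244) x2=(1.2561, 0.4533)
step 13: x0=(-1.6874, -1.9321) x1=(-0.6525, 0.0429) x2=(1.1880, 0.4397)
step 14: x0=(-1.6895, -1.9417) x1=(-0.6737, 0.0610) x2=(1.1170, 0.4242)
step 15: x0=(-1.6898, -1.9494) x1=(-0.6949, 0.0786) x2=(1.0434, 0.4068)
step 16: x0=(-1.6885, -1.9554) x1=(-0.7160, 0.0958) x2=(0.9672, 0.3876)
step 17: x0=(-1.6857, -1.9596) x1=(-0.7372, 0.1125) x2=(0.8886, 0.3667)
step 18: x0=(-1.6812, -1.9619) x1=(-0.7583, 0.1287) x2=(0.8078, 0.3440)
step 19: x0=(-1.6753, -1.9625) x1=(-0.7796, 0.1445) x2=(0.7248, 0.3196)
step 20: x0=(-1.6680, -1.9614) x1=(-0.8009, 0.1597) x2=(0.6400, 0.2936)
step 21: x0=(-1.6594, -1.9585) x1=(-0.8223, 0.1744) x2=(0.5533, 0.2660)
step 22: x0=(-1.6495, -1.9539) x1=(-0.8439, 0.1886) x2=(0.4650, 0.2370)
step 23: x0=(-1.6384, -1.9476) x1=(-0.8656, 0.2022) x2=(0.3753, 0.2065)
step 24: x0=(-1.6261, -1.9397) x1=(-0.8876, 0.2153) x2=(0.2843, 0.1746)
step 25: x0=(-1.6129, -1.9302) x1=(-0.9098, 0.2278) x2=(0.1923, 0.1414)
step 26: x0=(-1.5987, -1.9192) x1=(-0.9322, 0.2399) x2=(0.0993, 0.1069)
step 27: x0=(-1.5836, -1.9067) x1=(-0.9550, 0.2514) x2=(0.0056, 0.0712)

(0.0056, 0.0712)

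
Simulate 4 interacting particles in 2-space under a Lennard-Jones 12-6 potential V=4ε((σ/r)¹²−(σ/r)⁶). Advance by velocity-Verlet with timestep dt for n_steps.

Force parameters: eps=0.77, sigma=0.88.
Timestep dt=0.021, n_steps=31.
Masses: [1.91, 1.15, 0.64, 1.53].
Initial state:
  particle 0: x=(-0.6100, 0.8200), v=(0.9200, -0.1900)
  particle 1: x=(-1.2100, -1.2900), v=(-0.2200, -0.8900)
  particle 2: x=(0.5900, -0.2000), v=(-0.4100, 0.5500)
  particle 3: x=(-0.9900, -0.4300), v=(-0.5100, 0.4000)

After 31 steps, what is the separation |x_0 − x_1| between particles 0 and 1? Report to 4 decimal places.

step 0: x0=(-0.6100, 0.8200) x1=(-1.2100, -1.2900) x2=(0.5900, -0.2000) x3=(-0.9900, -0.4300)
step 1: x0=(-0.5907, 0.8159) x1=(-1.2155, -1.3120) x2=(0.5812, -0.1884) x3=(-1.0000, -0.4190)
step 2: x0=(-0.5714, 0.8114) x1=(-1.2217, -1.3371) x2=(0.5719, -0.1767) x3=(-1.0092, -0.4052)
step 3: x0=(-0.5521, 0.8067) x1=(-1.2281, -1.3632) x2=(0.5622, -0.1648) x3=(-1.0181, -0.3905)
step 4: x0=(-0.5328, 0.8016) x1=(-1.2344, -1.3890) x2=(0.5520, -0.1527) x3=(-1.0268, -0.3755)
step 5: x0=(-0.5136, 0.7961) x1=(-1.2406, -1.4143) x2=(0.5413, -0.1404) x3=(-1.0353, -0.3606)
step 6: x0=(-0.4943, 0.7903) x1=(-1.2467, -1.4388) x2=(0.5299, -0.1279) x3=(-1.0437, -0.3460)
step 7: x0=(-0.4751, 0.7840) x1=(-1.2526, -1.4625) x2=(0.5180, -0.1150) x3=(-1.0520, -0.3316)
step 8: x0=(-0.4558, 0.7774) x1=(-1.2583, -1.4854) x2=(0.5053, -0.1018) x3=(-1.0601, -0.3174)
step 9: x0=(-0.4365, 0.7703) x1=(-1.2639, -1.5076) x2=(0.4918, -0.0880) x3=(-1.0680, -0.3034)
step 10: x0=(-0.4171, 0.7627) x1=(-1.2695, -1.5293) x2=(0.4775, -0.0737) x3=(-1.0757, -0.2894)
step 11: x0=(-0.3976, 0.7546) x1=(-1.2749, -1.5505) x2=(0.4621, -0.0588) x3=(-1.0831, -0.2755)
step 12: x0=(-0.3781, 0.7460) x1=(-1.2802, -1.5711) x2=(0.4456, -0.0431) x3=(-1.0903, -0.2615)
step 13: x0=(-0.3584, 0.7367) x1=(-1.2855, -1.5915) x2=(0.4278, -0.0264) x3=(-1.0971, -0.2474)
step 14: x0=(-0.3386, 0.7269) x1=(-1.2908, -1.6114) x2=(0.4087, -0.0089) x3=(-1.1036, -0.2333)
step 15: x0=(-0.3186, 0.7165) x1=(-1.2960, -1.6311) x2=(0.3885, 0.0096) x3=(-1.1098, -0.2190)
step 16: x0=(-0.2989, 0.7057) x1=(-1.3011, -1.6505) x2=(0.3676, 0.0282) x3=(-1.1156, -0.2045)
step 17: x0=(-0.2798, 0.6951) x1=(-1.3062, -1.6697) x2=(0.3480, 0.0453) x3=(-1.1209, -0.1899)
step 18: x0=(-0.2630, 0.6864) x1=(-1.3113, -1.6887) x2=(0.3339, 0.0561) x3=(-1.1259, -0.1750)
step 19: x0=(-0.2507, 0.6819) x1=(-1.3164, -1.7076) x2=(0.3323, 0.0534) x3=(-1.1304, -0.1600)
step 20: x0=(-0.2440, 0.6830) x1=(-1.3214, -1.7263) x2=(0.3461, 0.0335) x3=(-1.1344, -0.1447)
step 21: x0=(-0.2410, 0.6875) x1=(-1.3264, -1.7448) x2=(0.3699, 0.0023) x3=(-1.1380, -0.1291)
step 22: x0=(-0.2396, 0.6933) x1=(-1.3314, -1.7633) x2=(0.3973, -0.0334) x3=(-1.1412, -0.1134)
step 23: x0=(-0.2387, 0.6991) x1=(-1.3364, -1.7816) x2=(0.4252, -0.0699) x3=(-1.1439, -0.0973)
step 24: x0=(-0.2379, 0.7045) x1=(-1.3414, -1.7999) x2=(0.4523, -0.1058) x3=(-1.1461, -0.0811)
step 25: x0=(-0.2371, 0.7092) x1=(-1.3463, -1.8181) x2=(0.4782, -0.1406) x3=(-1.1480, -0.0645)
step 26: x0=(-0.2362, 0.7134) x1=(-1.3513, -1.8362) x2=(0.5031, -0.1744) x3=(-1.1493, -0.0478)
step 27: x0=(-0.2354, 0.7169) x1=(-1.3562, -1.8543) x2=(0.5269, -0.2071) x3=(-1.1503, -0.0307)
step 28: x0=(-0.2347, 0.7199) x1=(-1.3612, -1.8724) x2=(0.5499, -0.2389) x3=(-1.1508, -0.0134)
step 29: x0=(-0.2341, 0.7224) x1=(-1.3661, -1.8903) x2=(0.5721, -0.2700) x3=(-1.1508, 0.0043)
step 30: x0=(-0.2336, 0.7243) x1=(-1.3710, -1.9083) x2=(0.5936, -0.3004) x3=(-1.1503, 0.0222)
step 31: x0=(-0.2334, 0.7259) x1=(-1.3759, -1.9262) x2=(0.6146, -0.3302) x3=(-1.1494, 0.0404)

2.8877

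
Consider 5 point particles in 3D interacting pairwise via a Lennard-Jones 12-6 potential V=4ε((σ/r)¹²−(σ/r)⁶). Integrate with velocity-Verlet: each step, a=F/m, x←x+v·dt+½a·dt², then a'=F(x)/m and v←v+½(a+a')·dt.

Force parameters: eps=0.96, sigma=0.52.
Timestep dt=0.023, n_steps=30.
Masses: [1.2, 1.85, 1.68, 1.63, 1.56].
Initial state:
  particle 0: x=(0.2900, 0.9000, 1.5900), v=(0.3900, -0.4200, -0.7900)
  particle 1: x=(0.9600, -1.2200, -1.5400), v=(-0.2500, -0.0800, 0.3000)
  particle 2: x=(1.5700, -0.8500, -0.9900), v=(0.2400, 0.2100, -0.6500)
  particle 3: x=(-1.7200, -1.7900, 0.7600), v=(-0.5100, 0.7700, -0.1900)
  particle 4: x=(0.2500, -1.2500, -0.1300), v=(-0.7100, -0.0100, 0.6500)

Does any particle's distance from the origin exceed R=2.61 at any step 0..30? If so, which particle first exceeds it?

step 0: x0=(0.2900, 0.9000, 1.5900) x1=(0.9600, -1.2200, -1.5400) x2=(1.5700, -0.8500, -0.9900) x3=(-1.7200, -1.7900, 0.7600) x4=(0.2500, -1.2500, -0.1300)
step 1: x0=(0.2990, 0.8903, 1.5718) x1=(0.9543, -1.2218, -1.5330) x2=(1.5754, -0.8452, -1.0050) x3=(-1.7317, -1.7723, 0.7556) x4=(0.2337, -1.2502, -0.1151)
step 2: x0=(0.3079, 0.8807, 1.5537) x1=(0.9488, -1.2235, -1.5259) x2=(1.5807, -0.8406, -1.0202) x3=(-1.7435, -1.7546, 0.7513) x4=(0.2174, -1.2505, -0.1001)
step 3: x0=(0.3169, 0.8710, 1.5355) x1=(0.9435, -1.2250, -1.5186) x2=(1.5857, -0.8360, -1.0356) x3=(-1.7552, -1.7369, 0.7469) x4=(0.2010, -1.2507, -0.0852)
step 4: x0=(0.3259, 0.8614, 1.5173) x1=(0.9384, -1.2265, -1.5112) x2=(1.5905, -0.8316, -1.0511) x3=(-1.7669, -1.7192, 0.7425) x4=(0.1847, -1.2509, -0.0703)
step 5: x0=(0.3348, 0.8517, 1.4991) x1=(0.9335, -1.2278, -1.5036) x2=(1.5951, -0.8274, -1.0668) x3=(-1.7786, -1.7014, 0.7381) x4=(0.1684, -1.2511, -0.0553)
step 6: x0=(0.3438, 0.8420, 1.4810) x1=(0.9288, -1.2290, -1.4959) x2=(1.5994, -0.8232, -1.0826) x3=(-1.7904, -1.6837, 0.7338) x4=(0.1521, -1.2514, -0.0404)
step 7: x0=(0.3528, 0.8324, 1.4628) x1=(0.9243, -1.2301, -1.4880) x2=(1.6036, -0.8192, -1.0985) x3=(-1.8021, -1.6660, 0.7294) x4=(0.1358, -1.2516, -0.0255)
step 8: x0=(0.3618, 0.8227, 1.4446) x1=(0.9200, -1.2311, -1.4801) x2=(1.6074, -0.8154, -1.1146) x3=(-1.8138, -1.6483, 0.7250) x4=(0.1195, -1.2518, -0.0106)
step 9: x0=(0.3707, 0.8131, 1.4265) x1=(0.9159, -1.2319, -1.4720) x2=(1.6111, -0.8117, -1.1308) x3=(-1.8255, -1.6306, 0.7207) x4=(0.1032, -1.2520, 0.0043)
step 10: x0=(0.3797, 0.8034, 1.4083) x1=(0.9120, -1.2326, -1.4637) x2=(1.6145, -0.8082, -1.1472) x3=(-1.8373, -1.6129, 0.7163) x4=(0.0869, -1.2523, 0.0192)
step 11: x0=(0.3887, 0.7937, 1.3901) x1=(0.9084, -1.2331, -1.4554) x2=(1.6176, -0.8048, -1.1636) x3=(-1.8490, -1.5952, 0.7119) x4=(0.0706, -1.2525, 0.0341)
step 12: x0=(0.3976, 0.7841, 1.3719) x1=(0.9050, -1.2335, -1.4470) x2=(1.6205, -0.8015, -1.1802) x3=(-1.8607, -1.5775, 0.7075) x4=(0.0543, -1.2527, 0.0490)
step 13: x0=(0.4066, 0.7744, 1.3538) x1=(0.9019, -1.2337, -1.4385) x2=(1.6231, -0.7985, -1.1969) x3=(-1.8724, -1.5598, 0.7032) x4=(0.0381, -1.2529, 0.0639)
step 14: x0=(0.4156, 0.7647, 1.3356) x1=(0.8990, -1.2338, -1.4299) x2=(1.6254, -0.7956, -1.2136) x3=(-1.8842, -1.5420, 0.6988) x4=(0.0218, -1.2531, 0.0787)
step 15: x0=(0.4245, 0.7551, 1.3174) x1=(0.8963, -1.2338, -1.4212) x2=(1.6274, -0.7928, -1.2305) x3=(-1.8959, -1.5243, 0.6944) x4=(0.0055, -1.2534, 0.0936)
step 16: x0=(0.4335, 0.7454, 1.2993) x1=(0.8940, -1.2336, -1.4125) x2=(1.6292, -0.7903, -1.2474) x3=(-1.9076, -1.5066, 0.6900) x4=(-0.0108, -1.2536, 0.1085)
step 17: x0=(0.4425, 0.7357, 1.2811) x1=(0.8918, -1.2332, -1.4037) x2=(1.6307, -0.7879, -1.2643) x3=(-1.9193, -1.4889, 0.6857) x4=(-0.0271, -1.2538, 0.1234)
step 18: x0=(0.4515, 0.7261, 1.2629) x1=(0.8899, -1.2327, -1.3948) x2=(1.6319, -0.7856, -1.2814) x3=(-1.9310, -1.4712, 0.6813) x4=(-0.0434, -1.2540, 0.1382)
step 19: x0=(0.4604, 0.7164, 1.2447) x1=(0.8883, -1.2320, -1.3859) x2=(1.6328, -0.7836, -1.2984) x3=(-1.9427, -1.4535, 0.6769) x4=(-0.0596, -1.2542, 0.1531)
step 20: x0=(0.4694, 0.7067, 1.2266) x1=(0.8869, -1.2312, -1.3770) x2=(1.6334, -0.7817, -1.3155) x3=(-1.9545, -1.4358, 0.6725) x4=(-0.0759, -1.2545, 0.1680)
step 21: x0=(0.4784, 0.6971, 1.2084) x1=(0.8858, -1.2302, -1.3680) x2=(1.6338, -0.7800, -1.3327) x3=(-1.9662, -1.4181, 0.6682) x4=(-0.0922, -1.2547, 0.1829)
step 22: x0=(0.4873, 0.6874, 1.1902) x1=(0.8850, -1.2291, -1.3591) x2=(1.6338, -0.7784, -1.3498) x3=(-1.9779, -1.4003, 0.6638) x4=(-0.1085, -1.2549, 0.1977)
step 23: x0=(0.4963, 0.6777, 1.1720) x1=(0.8844, -1.2278, -1.3501) x2=(1.6336, -0.7771, -1.3669) x3=(-1.9896, -1.3826, 0.6594) x4=(-0.1248, -1.2551, 0.2126)
step 24: x0=(0.5053, 0.6681, 1.1539) x1=(0.8841, -1.2263, -1.3411) x2=(1.6331, -0.7759, -1.3841) x3=(-2.0013, -1.3649, 0.6550) x4=(-0.1410, -1.2553, 0.2275)
step 25: x0=(0.5142, 0.6584, 1.1357) x1=(0.8840, -1.2247, -1.3322) x2=(1.6323, -0.7749, -1.4012) x3=(-2.0130, -1.3472, 0.6507) x4=(-0.1573, -1.2556, 0.2423)
step 26: x0=(0.5232, 0.6487, 1.1175) x1=(0.8842, -1.2230, -1.3232) x2=(1.6312, -0.7740, -1.4183) x3=(-2.0247, -1.3295, 0.6463) x4=(-0.1736, -1.2558, 0.2572)
step 27: x0=(0.5322, 0.6391, 1.0993) x1=(0.8846, -1.2210, -1.3143) x2=(1.6298, -0.7733, -1.4353) x3=(-2.0364, -1.3118, 0.6419) x4=(-0.1899, -1.2560, 0.2720)
step 28: x0=(0.5411, 0.6294, 1.0811) x1=(0.8853, -1.2190, -1.3055) x2=(1.6282, -0.7728, -1.4524) x3=(-2.0481, -1.2941, 0.6375) x4=(-0.2062, -1.2562, 0.2869)
step 29: x0=(0.5501, 0.6197, 1.0630) x1=(0.8863, -1.2168, -1.2967) x2=(1.6263, -0.7725, -1.4693) x3=(-2.0598, -1.2763, 0.6331) x4=(-0.2224, -1.2564, 0.3018)
step 30: x0=(0.5591, 0.6100, 1.0448) x1=(0.8875, -1.2144, -1.2879) x2=(1.6241, -0.7723, -1.4862) x3=(-2.0715, -1.2586, 0.6288) x4=(-0.2387, -1.2566, 0.3166)

no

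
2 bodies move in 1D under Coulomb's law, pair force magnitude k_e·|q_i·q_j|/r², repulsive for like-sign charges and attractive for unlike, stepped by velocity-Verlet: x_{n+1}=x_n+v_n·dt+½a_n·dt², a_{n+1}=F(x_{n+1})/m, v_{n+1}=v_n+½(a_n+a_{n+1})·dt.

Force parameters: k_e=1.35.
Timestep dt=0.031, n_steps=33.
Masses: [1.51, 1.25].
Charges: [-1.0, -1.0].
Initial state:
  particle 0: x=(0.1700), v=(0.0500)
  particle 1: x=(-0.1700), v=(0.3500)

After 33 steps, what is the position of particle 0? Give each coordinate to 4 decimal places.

(1.5729)

step 0: x0=(0.1700) x1=(-0.1700)
step 1: x0=(0.1753) x1=(-0.1636)
step 2: x0=(0.1880) x1=(-0.1663)
step 3: x0=(0.2076) x1=(-0.1773)
step 4: x0=(0.2330) x1=(-0.1952)
step 5: x0=(0.2631) x1=(-0.2188)
step 6: x0=(0.2968) x1=(-0.2469)
step 7: x0=(0.3335) x1=(-0.2785)
step 8: x0=(0.3725) x1=(-0.3128)
step 9: x0=(0.4133) x1=(-0.3494)
step 10: x0=(0.4556) x1=(-0.3878)
step 11: x0=(0.4991) x1=(-0.4276)
step 12: x0=(0.5436) x1=(-0.4686)
step 13: x0=(0.5889) x1=(-0.5106)
step 14: x0=(0.6349) x1=(-0.5535)
step 15: x0=(0.6816) x1=(-0.5972)
step 16: x0=(0.7288) x1=(-0.6414)
step 17: x0=(0.7764) x1=(-0.6862)
step 18: x0=(0.8244) x1=(-0.7315)
step 19: x0=(0.8728) x1=(-0.7773)
step 20: x0=(0.9215) x1=(-0.8234)
step 21: x0=(0.9705) x1=(-0.8698)
step 22: x0=(1.0197) x1=(-0.9166)
step 23: x0=(1.0692) x1=(-0.9636)
step 24: x0=(1.1189) x1=(-1.0109)
step 25: x0=(1.1688) x1=(-1.0584)
step 26: x0=(1.2188) x1=(-1.1062)
step 27: x0=(1.2690) x1=(-1.1541)
step 28: x0=(1.3193) x1=(-1.2022)
step 29: x0=(1.3698) x1=(-1.2504)
step 30: x0=(1.4204) x1=(-1.2988)
step 31: x0=(1.4711) x1=(-1.3474)
step 32: x0=(1.5220) x1=(-1.3961)
step 33: x0=(1.5729) x1=(-1.4449)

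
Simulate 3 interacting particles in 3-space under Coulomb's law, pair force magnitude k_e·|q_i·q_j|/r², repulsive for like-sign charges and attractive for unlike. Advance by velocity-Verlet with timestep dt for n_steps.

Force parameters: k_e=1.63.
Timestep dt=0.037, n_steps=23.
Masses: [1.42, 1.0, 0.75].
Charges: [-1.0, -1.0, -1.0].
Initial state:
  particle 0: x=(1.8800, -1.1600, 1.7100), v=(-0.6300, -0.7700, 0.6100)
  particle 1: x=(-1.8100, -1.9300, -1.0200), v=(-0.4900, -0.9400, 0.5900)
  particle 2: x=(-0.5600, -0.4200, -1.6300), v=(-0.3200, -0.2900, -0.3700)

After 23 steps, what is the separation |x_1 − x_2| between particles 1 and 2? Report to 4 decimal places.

step 0: x0=(1.8800, -1.1600, 1.7100) x1=(-1.8100, -1.9300, -1.0200) x2=(-0.5600, -0.4200, -1.6300)
step 1: x0=(1.8567, -1.1885, 1.7326) x1=(-1.8283, -1.9650, -0.9981) x2=(-0.5717, -0.4305, -1.6439)
step 2: x0=(1.8336, -1.2170, 1.7554) x1=(-1.8471, -2.0004, -0.9761) x2=(-0.5830, -0.4404, -1.6581)
step 3: x0=(1.8106, -1.2455, 1.7782) x1=(-1.8662, -2.0361, -0.9541) x2=(-0.5941, -0.4498, -1.6726)
step 4: x0=(1.7876, -1.2740, 1.8012) x1=(-1.8856, -2.0723, -0.9319) x2=(-0.6049, -0.4587, -1.6875)
step 5: x0=(1.7648, -1.3025, 1.8243) x1=(-1.9054, -2.1087, -0.9096) x2=(-0.6154, -0.4671, -1.7028)
step 6: x0=(1.7421, -1.3310, 1.8474) x1=(-1.9256, -2.1456, -0.8872) x2=(-0.6256, -0.4751, -1.7183)
step 7: x0=(1.7194, -1.3595, 1.8707) x1=(-1.9461, -2.1827, -0.8648) x2=(-0.6356, -0.4826, -1.7342)
step 8: x0=(1.6969, -1.3880, 1.8941) x1=(-1.9669, -2.2202, -0.8422) x2=(-0.6454, -0.4896, -1.7505)
step 9: x0=(1.6745, -1.4166, 1.9177) x1=(-1.9880, -2.2581, -0.8196) x2=(-0.6549, -0.4963, -1.7671)
step 10: x0=(1.6522, -1.4451, 1.9413) x1=(-2.0094, -2.2962, -0.7968) x2=(-0.6642, -0.5025, -1.7840)
step 11: x0=(1.6299, -1.4736, 1.9650) x1=(-2.0311, -2.3346, -0.7740) x2=(-0.6734, -0.5083, -1.8012)
step 12: x0=(1.6078, -1.5021, 1.9889) x1=(-2.0530, -2.3732, -0.7510) x2=(-0.6823, -0.5138, -1.8188)
step 13: x0=(1.5858, -1.5307, 2.0128) x1=(-2.0753, -2.4122, -0.7280) x2=(-0.6911, -0.5189, -1.8366)
step 14: x0=(1.5638, -1.5592, 2.0368) x1=(-2.0978, -2.4514, -0.7049) x2=(-0.6998, -0.5236, -1.8548)
step 15: x0=(1.5420, -1.5877, 2.0610) x1=(-2.1205, -2.4909, -0.6818) x2=(-0.7082, -0.5280, -1.8733)
step 16: x0=(1.5202, -1.6163, 2.0853) x1=(-2.1435, -2.5306, -0.6585) x2=(-0.7165, -0.5321, -1.8920)
step 17: x0=(1.4986, -1.6448, 2.1096) x1=(-2.1667, -2.5705, -0.6352) x2=(-0.7247, -0.5358, -1.9111)
step 18: x0=(1.4770, -1.6734, 2.1341) x1=(-2.1901, -2.6107, -0.6118) x2=(-0.7327, -0.5392, -1.9304)
step 19: x0=(1.4555, -1.7019, 2.1586) x1=(-2.2138, -2.6511, -0.5884) x2=(-0.7407, -0.5424, -1.9501)
step 20: x0=(1.4341, -1.7305, 2.1833) x1=(-2.2377, -2.6917, -0.5649) x2=(-0.7484, -0.5452, -1.9700)
step 21: x0=(1.4128, -1.7590, 2.2081) x1=(-2.2618, -2.7325, -0.5413) x2=(-0.7561, -0.5478, -1.9901)
step 22: x0=(1.3915, -1.7876, 2.2329) x1=(-2.2860, -2.7735, -0.5177) x2=(-0.7637, -0.5501, -2.0106)
step 23: x0=(1.3704, -1.8161, 2.2579) x1=(-2.3105, -2.8147, -0.4940) x2=(-0.7712, -0.5522, -2.0313)

3.1387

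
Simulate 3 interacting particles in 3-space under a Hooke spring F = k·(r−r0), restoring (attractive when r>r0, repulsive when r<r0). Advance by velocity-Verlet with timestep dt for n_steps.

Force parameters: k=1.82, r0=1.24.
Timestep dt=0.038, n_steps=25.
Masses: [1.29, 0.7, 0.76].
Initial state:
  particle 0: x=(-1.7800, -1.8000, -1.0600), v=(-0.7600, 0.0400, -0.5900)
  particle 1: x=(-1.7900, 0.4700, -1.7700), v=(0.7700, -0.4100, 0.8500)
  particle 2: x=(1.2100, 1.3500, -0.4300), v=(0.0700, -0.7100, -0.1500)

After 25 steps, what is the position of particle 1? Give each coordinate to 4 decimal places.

step 0: x0=(-1.7800, -1.8000, -1.0600) x1=(-1.7900, 0.4700, -1.7700) x2=(1.2100, 1.3500, -0.4300)
step 1: x0=(-1.8067, -1.7951, -1.0823) x1=(-1.7572, 0.4534, -1.7355) x2=(1.2057, 1.3181, -0.4380)
step 2: x0=(-1.8290, -1.7834, -1.1043) x1=(-1.7174, 0.4349, -1.6967) x2=(1.1874, 1.2767, -0.4503)
step 3: x0=(-1.8467, -1.7653, -1.1259) x1=(-1.6710, 0.4146, -1.6540) x2=(1.1554, 1.2259, -0.4670)
step 4: x0=(-1.8600, -1.7408, -1.1470) x1=(-1.6185, 0.3924, -1.6077) x2=(1.1101, 1.1660, -0.4878)
step 5: x0=(-1.8687, -1.7102, -1.1676) x1=(-1.5603, 0.3684, -1.5582) x2=(1.0520, 1.0974, -0.5125)
step 6: x0=(-1.8731, -1.6739, -1.1876) x1=(-1.4970, 0.3428, -1.5058) x2=(0.9817, 1.0206, -0.5408)
step 7: x0=(-1.8731, -1.6321, -1.2069) x1=(-1.4291, 0.3154, -1.4509) x2=(0.8998, 0.9362, -0.5725)
step 8: x0=(-1.8690, -1.5853, -1.2256) x1=(-1.3574, 0.2865, -1.3940) x2=(0.8073, 0.8446, -0.6073)
step 9: x0=(-1.8609, -1.5338, -1.2435) x1=(-1.2825, 0.2561, -1.3354) x2=(0.7051, 0.7465, -0.6448)
step 10: x0=(-1.8490, -1.4781, -1.2608) x1=(-1.2051, 0.2241, -1.2756) x2=(0.5943, 0.6426, -0.6846)
step 11: x0=(-1.8336, -1.4186, -1.2773) x1=(-1.1261, 0.1906, -1.2150) x2=(0.4759, 0.5336, -0.7264)
step 12: x0=(-1.8149, -1.3557, -1.2931) x1=(-1.0462, 0.1557, -1.1540) x2=(0.3513, 0.4203, -0.7699)
step 13: x0=(-1.7934, -1.2900, -1.3082) x1=(-0.9663, 0.1195, -1.0928) x2=(0.2217, 0.3034, -0.8145)
step 14: x0=(-1.7692, -1.2218, -1.3227) x1=(-0.8871, 0.0819, -1.0319) x2=(0.0884, 0.1835, -0.8600)
step 15: x0=(-1.7429, -1.1517, -1.3366) x1=(-0.8096, 0.0431, -0.9714) x2=(-0.0471, 0.0615, -0.9062)
step 16: x0=(-1.7147, -1.0800, -1.3499) x1=(-0.7346, 0.0034, -0.9113) x2=(-0.1834, -0.0623, -0.9528)
step 17: x0=(-1.6851, -1.0072, -1.3629) x1=(-0.6628, -0.0368, -0.8513) x2=(-0.3192, -0.1876, -1.0001)
step 18: x0=(-1.6545, -0.9337, -1.3755) x1=(-0.5944, -0.0764, -0.7906) x2=(-0.4537, -0.3146, -1.0488)
step 19: x0=(-1.6232, -0.8598, -1.3878) x1=(-0.5278, -0.1146, -0.7279) x2=(-0.5875, -0.4437, -1.0996)
step 20: x0=(-1.5917, -0.7857, -1.3999) x1=(-0.4615, -0.1513, -0.6636) x2=(-0.7213, -0.5744, -1.1522)
step 21: x0=(-1.5605, -0.7115, -1.4120) x1=(-0.3952, -0.1873, -0.5983) x2=(-0.8549, -0.7060, -1.2059)
step 22: x0=(-1.5298, -0.6371, -1.4240) x1=(-0.3291, -0.2229, -0.5328) x2=(-0.9873, -0.8382, -1.2598)
step 23: x0=(-1.4998, -0.5621, -1.4360) x1=(-0.2638, -0.2586, -0.4678) x2=(-1.1179, -0.9713, -1.3132)
step 24: x0=(-1.4701, -0.4860, -1.4479) x1=(-0.1998, -0.2950, -0.4040) x2=(-1.2466, -1.1058, -1.3659)
step 25: x0=(-1.4401, -0.4087, -1.4594) x1=(-0.1380, -0.3322, -0.3420) x2=(-1.3737, -1.2415, -1.4175)

(-0.1380, -0.3322, -0.3420)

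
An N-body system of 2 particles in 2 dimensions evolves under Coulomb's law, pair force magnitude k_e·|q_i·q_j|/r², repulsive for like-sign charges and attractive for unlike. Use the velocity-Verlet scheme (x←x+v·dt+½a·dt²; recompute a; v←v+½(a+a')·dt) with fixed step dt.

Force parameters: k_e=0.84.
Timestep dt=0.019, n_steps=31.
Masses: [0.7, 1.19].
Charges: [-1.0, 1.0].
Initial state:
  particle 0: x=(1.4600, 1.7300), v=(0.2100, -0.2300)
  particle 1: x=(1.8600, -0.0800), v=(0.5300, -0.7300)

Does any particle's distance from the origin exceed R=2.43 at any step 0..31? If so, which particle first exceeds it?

step 0: x0=(1.4600, 1.7300) x1=(1.8600, -0.0800)
step 1: x0=(1.4640, 1.7256) x1=(1.8701, -0.0938)
step 2: x0=(1.4680, 1.7210) x1=(1.8801, -0.1076)
step 3: x0=(1.4721, 1.7163) x1=(1.8901, -0.1213)
step 4: x0=(1.4762, 1.7115) x1=(1.9002, -0.1349)
step 5: x0=(1.4803, 1.7066) x1=(1.9102, -0.1485)
step 6: x0=(1.4844, 1.7016) x1=(1.9201, -0.1619)
step 7: x0=(1.4886, 1.6965) x1=(1.9301, -0.1754)
step 8: x0=(1.4928, 1.6912) x1=(1.9401, -0.1887)
step 9: x0=(1.4970, 1.6858) x1=(1.9500, -0.2020)
step 10: x0=(1.5013, 1.6804) x1=(1.9599, -0.2152)
step 11: x0=(1.5055, 1.6748) x1=(1.9698, -0.2284)
step 12: x0=(1.5098, 1.6691) x1=(1.9797, -0.2414)
step 13: x0=(1.5142, 1.6633) x1=(1.9896, -0.2545)
step 14: x0=(1.5185, 1.6573) x1=(1.9994, -0.2674)
step 15: x0=(1.5229, 1.6513) x1=(2.0093, -0.2803)
step 16: x0=(1.5273, 1.6452) x1=(2.0191, -0.2932)
step 17: x0=(1.5317, 1.6390) x1=(2.0289, -0.3059)
step 18: x0=(1.5362, 1.6326) x1=(2.0387, -0.3186)
step 19: x0=(1.5407, 1.6262) x1=(2.0485, -0.3313)
step 20: x0=(1.5452, 1.6196) x1=(2.0582, -0.3439)
step 21: x0=(1.5497, 1.6130) x1=(2.0680, -0.3564)
step 22: x0=(1.5543, 1.6062) x1=(2.0777, -0.3689)
step 23: x0=(1.5589, 1.5994) x1=(2.0874, -0.3813)
step 24: x0=(1.5635, 1.5924) x1=(2.0971, -0.3937)
step 25: x0=(1.5681, 1.5854) x1=(2.1068, -0.4060)
step 26: x0=(1.5728, 1.5783) x1=(2.1165, -0.4182)
step 27: x0=(1.5775, 1.5710) x1=(2.1261, -0.4304)
step 28: x0=(1.5822, 1.5637) x1=(2.1358, -0.4425)
step 29: x0=(1.5870, 1.5562) x1=(2.1454, -0.4546)
step 30: x0=(1.5918, 1.5487) x1=(2.1550, -0.4666)
step 31: x0=(1.5966, 1.5411) x1=(2.1646, -0.4785)

no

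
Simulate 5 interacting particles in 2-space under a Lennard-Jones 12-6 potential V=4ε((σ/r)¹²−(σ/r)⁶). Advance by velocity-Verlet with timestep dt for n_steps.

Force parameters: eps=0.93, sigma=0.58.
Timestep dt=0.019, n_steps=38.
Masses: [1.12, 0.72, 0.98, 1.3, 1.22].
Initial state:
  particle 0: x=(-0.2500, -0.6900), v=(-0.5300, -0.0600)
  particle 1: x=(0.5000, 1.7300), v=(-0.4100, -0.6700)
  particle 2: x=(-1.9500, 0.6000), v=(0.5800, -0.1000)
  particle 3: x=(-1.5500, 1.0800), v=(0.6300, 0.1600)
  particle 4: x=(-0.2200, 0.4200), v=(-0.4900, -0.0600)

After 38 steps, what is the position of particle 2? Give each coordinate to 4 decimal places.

step 0: x0=(-0.2500, -0.6900) x1=(0.5000, 1.7300) x2=(-1.9500, 0.6000) x3=(-1.5500, 1.0800) x4=(-0.2200, 0.4200)
step 1: x0=(-0.2601, -0.6911) x1=(0.4922, 1.7173) x2=(-1.9397, 0.5972) x3=(-1.5375, 1.0837) x4=(-0.2293, 0.4188)
step 2: x0=(-0.2701, -0.6920) x1=(0.4844, 1.7045) x2=(-1.9305, 0.5932) x3=(-1.5241, 1.0884) x4=(-0.2387, 0.4175)
step 3: x0=(-0.2802, -0.6928) x1=(0.4766, 1.6917) x2=(-1.9216, 0.5886) x3=(-1.5104, 1.0934) x4=(-0.2480, 0.4162)
step 4: x0=(-0.2903, -0.6935) x1=(0.4687, 1.6789) x2=(-1.9128, 0.5840) x3=(-1.4967, 1.0984) x4=(-0.2574, 0.4147)
step 5: x0=(-0.3003, -0.6941) x1=(0.4608, 1.6660) x2=(-1.9036, 0.5798) x3=(-1.4833, 1.1032) x4=(-0.2668, 0.4131)
step 6: x0=(-0.3104, -0.6945) x1=(0.4530, 1.6532) x2=(-1.8939, 0.5763) x3=(-1.4702, 1.1074) x4=(-0.2762, 0.4115)
step 7: x0=(-0.3204, -0.6948) x1=(0.4451, 1.6403) x2=(-1.8835, 0.5736) x3=(-1.4575, 1.1109) x4=(-0.2856, 0.4098)
step 8: x0=(-0.3305, -0.6950) x1=(0.4371, 1.6273) x2=(-1.8724, 0.5718) x3=(-1.4455, 1.1138) x4=(-0.2951, 0.4079)
step 9: x0=(-0.3406, -0.6950) x1=(0.4292, 1.6143) x2=(-1.8605, 0.5710) x3=(-1.4339, 1.1159) x4=(-0.3046, 0.4060)
step 10: x0=(-0.3506, -0.6949) x1=(0.4212, 1.6013) x2=(-1.8478, 0.5712) x3=(-1.4229, 1.1172) x4=(-0.3141, 0.4040)
step 11: x0=(-0.3607, -0.6947) x1=(0.4132, 1.5883) x2=(-1.8343, 0.5724) x3=(-1.4125, 1.1178) x4=(-0.3237, 0.4020)
step 12: x0=(-0.3707, -0.6943) x1=(0.4052, 1.5752) x2=(-1.8200, 0.5745) x3=(-1.4026, 1.1176) x4=(-0.3333, 0.3998)
step 13: x0=(-0.3808, -0.6937) x1=(0.3971, 1.5621) x2=(-1.8050, 0.5776) x3=(-1.3932, 1.1167) x4=(-0.3429, 0.3976)
step 14: x0=(-0.3908, -0.6931) x1=(0.3890, 1.5490) x2=(-1.7894, 0.5814) x3=(-1.3842, 1.1152) x4=(-0.3526, 0.3953)
step 15: x0=(-0.4008, -0.6922) x1=(0.3809, 1.5358) x2=(-1.7732, 0.5860) x3=(-1.3756, 1.1131) x4=(-0.3623, 0.3929)
step 16: x0=(-0.4109, -0.6913) x1=(0.3728, 1.5225) x2=(-1.7567, 0.5909) x3=(-1.3671, 1.1108) x4=(-0.3721, 0.3904)
step 17: x0=(-0.4209, -0.6901) x1=(0.3646, 1.5092) x2=(-1.7402, 0.5957) x3=(-1.3586, 1.1084) x4=(-0.3819, 0.3878)
step 18: x0=(-0.4309, -0.6889) x1=(0.3563, 1.4959) x2=(-1.7242, 0.5999) x3=(-1.3496, 1.1065) x4=(-0.3918, 0.3852)
step 19: x0=(-0.4410, -0.6874) x1=(0.3481, 1.4825) x2=(-1.7092, 0.6026) x3=(-1.3398, 1.1056) x4=(-0.4018, 0.3825)
step 20: x0=(-0.4510, -0.6858) x1=(0.3398, 1.4691) x2=(-1.6956, 0.6034) x3=(-1.3288, 1.1062) x4=(-0.4119, 0.3798)
step 21: x0=(-0.4610, -0.6840) x1=(0.3314, 1.4556) x2=(-1.6835, 0.6020) x3=(-1.3166, 1.1083) x4=(-0.4220, 0.3769)
step 22: x0=(-0.4711, -0.6820) x1=(0.3230, 1.4421) x2=(-1.6727, 0.5987) x3=(-1.3033, 1.1118) x4=(-0.4323, 0.3740)
step 23: x0=(-0.4811, -0.6799) x1=(0.3146, 1.4285) x2=(-1.6626, 0.5942) x3=(-1.2892, 1.1162) x4=(-0.4426, 0.3711)
step 24: x0=(-0.4911, -0.6776) x1=(0.3060, 1.4148) x2=(-1.6529, 0.5892) x3=(-1.2748, 1.1208) x4=(-0.4531, 0.3681)
step 25: x0=(-0.5011, -0.6750) x1=(0.2975, 1.4011) x2=(-1.6431, 0.5842) x3=(-1.2604, 1.1254) x4=(-0.4637, 0.3650)
step 26: x0=(-0.5112, -0.6723) x1=(0.2888, 1.3873) x2=(-1.6328, 0.5797) x3=(-1.2461, 1.1295) x4=(-0.4744, 0.3619)
step 27: x0=(-0.5212, -0.6693) x1=(0.2801, 1.3735) x2=(-1.6220, 0.5758) x3=(-1.2321, 1.1330) x4=(-0.4853, 0.3588)
step 28: x0=(-0.5312, -0.6662) x1=(0.2714, 1.3596) x2=(-1.6104, 0.5729) x3=(-1.2184, 1.1357) x4=(-0.4963, 0.3556)
step 29: x0=(-0.5412, -0.6628) x1=(0.2625, 1.3456) x2=(-1.5980, 0.5708) x3=(-1.2052, 1.1376) x4=(-0.5076, 0.3524)
step 30: x0=(-0.5512, -0.6592) x1=(0.2536, 1.3315) x2=(-1.5847, 0.5697) x3=(-1.1923, 1.1386) x4=(-0.5190, 0.3492)
step 31: x0=(-0.5612, -0.6553) x1=(0.2446, 1.3174) x2=(-1.5706, 0.5697) x3=(-1.1799, 1.1387) x4=(-0.5307, 0.3459)
step 32: x0=(-0.5712, -0.6511) x1=(0.2355, 1.3032) x2=(-1.5555, 0.5706) x3=(-1.1678, 1.1379) x4=(-0.5425, 0.3427)
step 33: x0=(-0.5812, -0.6467) x1=(0.2263, 1.2889) x2=(-1.5396, 0.5724) x3=(-1.1561, 1.1361) x4=(-0.5547, 0.3394)
step 34: x0=(-0.5913, -0.6420) x1=(0.2170, 1.2745) x2=(-1.5228, 0.5750) x3=(-1.1447, 1.1336) x4=(-0.5672, 0.3362)
step 35: x0=(-0.6013, -0.6370) x1=(0.2075, 1.2600) x2=(-1.5051, 0.5784) x3=(-1.1336, 1.1302) x4=(-0.5801, 0.3330)
step 36: x0=(-0.6113, -0.6316) x1=(0.1980, 1.2455) x2=(-1.4866, 0.5822) x3=(-1.1225, 1.1262) x4=(-0.5934, 0.3300)
step 37: x0=(-0.6213, -0.6260) x1=(0.1882, 1.2308) x2=(-1.4676, 0.5860) x3=(-1.1114, 1.1218) x4=(-0.6072, 0.3270)
step 38: x0=(-0.6313, -0.6199) x1=(0.1784, 1.2161) x2=(-1.4483, 0.5892) x3=(-1.0998, 1.1175) x4=(-0.6216, 0.3242)

(-1.4483, 0.5892)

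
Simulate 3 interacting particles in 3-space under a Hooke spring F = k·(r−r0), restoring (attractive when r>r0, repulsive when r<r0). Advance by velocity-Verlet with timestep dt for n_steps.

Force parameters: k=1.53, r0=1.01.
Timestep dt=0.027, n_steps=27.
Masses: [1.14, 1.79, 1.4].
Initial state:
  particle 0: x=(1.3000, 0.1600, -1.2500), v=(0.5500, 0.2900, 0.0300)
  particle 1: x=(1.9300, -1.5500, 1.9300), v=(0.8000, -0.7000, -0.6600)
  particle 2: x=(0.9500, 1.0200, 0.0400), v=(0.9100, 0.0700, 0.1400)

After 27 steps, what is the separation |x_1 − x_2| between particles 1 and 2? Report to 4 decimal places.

2.0052

step 0: x0=(1.3000, 0.1600, -1.2500) x1=(1.9300, -1.5500, 1.9300) x2=(0.9500, 1.0200, 0.0400)
step 1: x0=(1.3150, 0.1674, -1.2478) x1=(1.9512, -1.5680, 1.9111) x2=(0.9749, 1.0211, 0.0441)
step 2: x0=(1.3304, 0.1738, -1.2430) x1=(1.9718, -1.5840, 1.8899) x2=(1.0004, 1.0204, 0.0489)
step 3: x0=(1.3460, 0.1793, -1.2354) x1=(1.9916, -1.5981, 1.8665) x2=(1.0266, 1.0181, 0.0543)
step 4: x0=(1.3621, 0.1839, -1.2253) x1=(2.0107, -1.6103, 1.8409) x2=(1.0534, 1.0141, 0.0604)
step 5: x0=(1.3784, 0.1874, -1.2125) x1=(2.0291, -1.6206, 1.8132) x2=(1.0808, 1.0084, 0.0671)
step 6: x0=(1.3952, 0.1900, -1.1971) x1=(2.0468, -1.6289, 1.7833) x2=(1.1088, 1.0010, 0.0744)
step 7: x0=(1.4122, 0.1916, -1.1793) x1=(2.0638, -1.6352, 1.7514) x2=(1.1374, 0.9919, 0.0823)
step 8: x0=(1.4297, 0.1922, -1.1590) x1=(2.0802, -1.6396, 1.7175) x2=(1.1666, 0.9812, 0.0908)
step 9: x0=(1.4475, 0.1917, -1.1362) x1=(2.0958, -1.6421, 1.6816) x2=(1.1964, 0.9689, 0.0998)
step 10: x0=(1.4657, 0.1902, -1.1112) x1=(2.1108, -1.6427, 1.6438) x2=(1.2267, 0.9549, 0.1094)
step 11: x0=(1.4843, 0.1877, -1.0839) x1=(2.1251, -1.6414, 1.6042) x2=(1.2576, 0.9394, 0.1195)
step 12: x0=(1.5032, 0.1842, -1.0544) x1=(2.1388, -1.6382, 1.5628) x2=(1.2889, 0.9223, 0.1302)
step 13: x0=(1.5225, 0.1796, -1.0229) x1=(2.1519, -1.6331, 1.5196) x2=(1.3208, 0.9036, 0.1413)
step 14: x0=(1.5422, 0.1741, -0.9893) x1=(2.1643, -1.6263, 1.4748) x2=(1.3532, 0.8835, 0.1529)
step 15: x0=(1.5622, 0.1675, -0.9538) x1=(2.1761, -1.6176, 1.4284) x2=(1.3860, 0.8619, 0.1650)
step 16: x0=(1.5826, 0.1599, -0.9165) x1=(2.1874, -1.6072, 1.3805) x2=(1.4192, 0.8388, 0.1775)
step 17: x0=(1.6033, 0.1513, -0.8775) x1=(2.1981, -1.5951, 1.3312) x2=(1.4529, 0.8144, 0.1904)
step 18: x0=(1.6244, 0.1417, -0.8368) x1=(2.2083, -1.5813, 1.2805) x2=(1.4870, 0.7887, 0.2037)
step 19: x0=(1.6458, 0.1312, -0.7947) x1=(2.2180, -1.5659, 1.2286) x2=(1.5215, 0.7617, 0.2175)
step 20: x0=(1.6676, 0.1198, -0.7511) x1=(2.2272, -1.5490, 1.1755) x2=(1.5563, 0.7335, 0.2315)
step 21: x0=(1.6897, 0.1074, -0.7063) x1=(2.2359, -1.5305, 1.1213) x2=(1.5915, 0.7041, 0.2460)
step 22: x0=(1.7121, 0.0941, -0.6603) x1=(2.2441, -1.5107, 1.0661) x2=(1.6269, 0.6736, 0.2608)
step 23: x0=(1.7348, 0.0799, -0.6133) x1=(2.2520, -1.4894, 1.0100) x2=(1.6627, 0.6420, 0.2759)
step 24: x0=(1.7578, 0.0649, -0.5653) x1=(2.2594, -1.4669, 0.9531) x2=(1.6987, 0.6095, 0.2913)
step 25: x0=(1.7810, 0.0491, -0.5165) x1=(2.2665, -1.4431, 0.8954) x2=(1.7350, 0.5761, 0.3069)
step 26: x0=(1.8045, 0.0325, -0.4670) x1=(2.2733, -1.4181, 0.8370) x2=(1.7715, 0.5418, 0.3229)
step 27: x0=(1.8282, 0.0152, -0.4170) x1=(2.2798, -1.3921, 0.7781) x2=(1.8082, 0.5067, 0.3391)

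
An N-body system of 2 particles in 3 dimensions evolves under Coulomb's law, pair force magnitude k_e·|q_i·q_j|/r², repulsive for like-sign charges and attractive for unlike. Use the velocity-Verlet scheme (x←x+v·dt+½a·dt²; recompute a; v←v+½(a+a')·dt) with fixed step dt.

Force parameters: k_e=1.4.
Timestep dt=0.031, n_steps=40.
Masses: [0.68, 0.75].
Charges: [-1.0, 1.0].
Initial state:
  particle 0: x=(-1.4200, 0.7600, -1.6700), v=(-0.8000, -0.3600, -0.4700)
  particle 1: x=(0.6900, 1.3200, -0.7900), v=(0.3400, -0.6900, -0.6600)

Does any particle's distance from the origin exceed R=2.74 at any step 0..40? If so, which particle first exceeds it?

step 0: x0=(-1.4200, 0.7600, -1.6700) x1=(0.6900, 1.3200, -0.7900)
step 1: x0=(-1.4446, 0.7489, -1.6845) x1=(0.7004, 1.2986, -0.8105)
step 2: x0=(-1.4690, 0.7378, -1.6989) x1=(0.7105, 1.2771, -0.8312)
step 3: x0=(-1.4930, 0.7269, -1.7131) x1=(0.7203, 1.2555, -0.8519)
step 4: x0=(-1.5167, 0.7160, -1.7273) x1=(0.7299, 1.2339, -0.8728)
step 5: x0=(-1.5401, 0.7052, -1.7413) x1=(0.7392, 1.2122, -0.8937)
step 6: x0=(-1.5632, 0.6944, -1.7552) x1=(0.7482, 1.1904, -0.9148)
step 7: x0=(-1.5861, 0.6837, -1.7690) x1=(0.7569, 1.1686, -0.9359)
step 8: x0=(-1.6086, 0.6731, -1.7827) x1=(0.7654, 1.1467, -0.9572)
step 9: x0=(-1.6309, 0.6625, -1.7963) x1=(0.7737, 1.1248, -0.9785)
step 10: x0=(-1.6528, 0.6520, -1.8098) x1=(0.7817, 1.1028, -0.9999)
step 11: x0=(-1.6746, 0.6415, -1.8232) x1=(0.7894, 1.0808, -1.0214)
step 12: x0=(-1.6960, 0.6311, -1.8366) x1=(0.7969, 1.0588, -1.0430)
step 13: x0=(-1.7172, 0.6207, -1.8498) x1=(0.8042, 1.0367, -1.0647)
step 14: x0=(-1.7381, 0.6104, -1.8630) x1=(0.8112, 1.0145, -1.0864)
step 15: x0=(-1.7588, 0.6001, -1.8761) x1=(0.8180, 0.9924, -1.1082)
step 16: x0=(-1.7792, 0.5898, -1.8891) x1=(0.8245, 0.9701, -1.1301)
step 17: x0=(-1.7993, 0.5796, -1.9020) x1=(0.8309, 0.9479, -1.1520)
step 18: x0=(-1.8192, 0.5694, -1.9149) x1=(0.8370, 0.9256, -1.1740)
step 19: x0=(-1.8389, 0.5593, -1.9277) x1=(0.8429, 0.9033, -1.1961)
step 20: x0=(-1.8583, 0.5492, -1.9405) x1=(0.8485, 0.8810, -1.2182)
step 21: x0=(-1.8775, 0.5391, -1.9531) x1=(0.8540, 0.8586, -1.2404)
step 22: x0=(-1.8965, 0.5290, -1.9657) x1=(0.8592, 0.8363, -1.2626)
step 23: x0=(-1.9152, 0.5190, -1.9783) x1=(0.8642, 0.8138, -1.2849)
step 24: x0=(-1.9337, 0.5089, -1.9908) x1=(0.8690, 0.7914, -1.3072)
step 25: x0=(-1.9519, 0.4990, -2.0032) x1=(0.8737, 0.7690, -1.3296)
step 26: x0=(-1.9700, 0.4890, -2.0156) x1=(0.8781, 0.7465, -1.3521)
step 27: x0=(-1.9878, 0.4790, -2.0279) x1=(0.8823, 0.7240, -1.3746)
step 28: x0=(-2.0054, 0.4691, -2.0402) x1=(0.8863, 0.7015, -1.3971)
step 29: x0=(-2.0227, 0.4592, -2.0525) x1=(0.8901, 0.6790, -1.4197)
step 30: x0=(-2.0399, 0.4493, -2.0646) x1=(0.8937, 0.6565, -1.4423)
step 31: x0=(-2.0568, 0.4394, -2.0768) x1=(0.8971, 0.6339, -1.4650)
step 32: x0=(-2.0736, 0.4295, -2.0889) x1=(0.9003, 0.6113, -1.4877)
step 33: x0=(-2.0901, 0.4197, -2.1009) x1=(0.9034, 0.5888, -1.5104)
step 34: x0=(-2.1064, 0.4098, -2.1130) x1=(0.9062, 0.5662, -1.5332)
step 35: x0=(-2.1225, 0.4000, -2.1249) x1=(0.9089, 0.5436, -1.5560)
step 36: x0=(-2.1384, 0.3902, -2.1369) x1=(0.9113, 0.5210, -1.5788)
step 37: x0=(-2.1541, 0.3804, -2.1488) x1=(0.9136, 0.4984, -1.6017)
step 38: x0=(-2.1696, 0.3706, -2.1606) x1=(0.9157, 0.4758, -1.6246)
step 39: x0=(-2.1849, 0.3608, -2.1725) x1=(0.9177, 0.4531, -1.6476)
step 40: x0=(-2.2000, 0.3510, -2.1843) x1=(0.9194, 0.4305, -1.6705)

yes, particle 0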